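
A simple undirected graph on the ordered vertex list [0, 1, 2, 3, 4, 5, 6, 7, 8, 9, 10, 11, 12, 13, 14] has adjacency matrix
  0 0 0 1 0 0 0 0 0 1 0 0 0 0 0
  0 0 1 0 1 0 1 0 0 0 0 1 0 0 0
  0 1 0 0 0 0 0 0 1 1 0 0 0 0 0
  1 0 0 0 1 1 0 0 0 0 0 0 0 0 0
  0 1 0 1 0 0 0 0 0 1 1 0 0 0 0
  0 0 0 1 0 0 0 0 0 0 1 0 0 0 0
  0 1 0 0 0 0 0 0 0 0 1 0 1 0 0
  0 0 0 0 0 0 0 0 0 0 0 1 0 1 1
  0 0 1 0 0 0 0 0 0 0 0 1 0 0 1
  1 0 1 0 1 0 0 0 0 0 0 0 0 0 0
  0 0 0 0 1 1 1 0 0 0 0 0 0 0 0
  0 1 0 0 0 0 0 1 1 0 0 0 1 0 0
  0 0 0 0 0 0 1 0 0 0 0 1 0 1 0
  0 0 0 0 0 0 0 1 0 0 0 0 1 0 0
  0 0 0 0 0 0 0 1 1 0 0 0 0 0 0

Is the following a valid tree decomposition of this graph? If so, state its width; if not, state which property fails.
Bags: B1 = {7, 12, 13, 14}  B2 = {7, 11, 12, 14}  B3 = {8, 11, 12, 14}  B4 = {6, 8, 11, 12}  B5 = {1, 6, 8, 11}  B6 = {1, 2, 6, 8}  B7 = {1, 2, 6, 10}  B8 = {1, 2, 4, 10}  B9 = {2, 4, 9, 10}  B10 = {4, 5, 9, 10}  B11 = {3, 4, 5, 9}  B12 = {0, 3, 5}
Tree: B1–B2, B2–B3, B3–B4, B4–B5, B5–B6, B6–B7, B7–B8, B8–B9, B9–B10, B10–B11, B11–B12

A tree decomposition must satisfy three properties: every vertex lies in some bag; for every edge, both endpoints lie together in some bag; and for every vertex, the bags containing it form a connected subtree. Here edge (9,0) lies in no bag, so the decomposition is invalid.

No — edge (9,0) lies in no bag.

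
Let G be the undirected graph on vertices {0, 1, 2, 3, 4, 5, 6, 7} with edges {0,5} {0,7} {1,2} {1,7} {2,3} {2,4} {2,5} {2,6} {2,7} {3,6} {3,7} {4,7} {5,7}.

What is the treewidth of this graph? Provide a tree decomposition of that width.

Treewidth 2.
One optimal decomposition is:
Bags: B1 = {2, 3, 7}  B2 = {2, 5, 7}  B3 = {1, 2, 7}  B4 = {0, 5, 7}  B5 = {2, 4, 7}  B6 = {2, 3, 6}
Tree: B1–B2, B2–B3, B2–B4, B2–B5, B1–B6

The largest bag has 3 vertices, giving width 2; this decomposition certifies tw(G) ≤ 2. Conversely, {0, 5, 7} is a clique of size 3, and the vertices of any clique must share a bag in every tree decomposition; so some bag has ≥ 3 vertices and tw(G) ≥ 2. The upper and lower bounds meet at 2, so that is the treewidth.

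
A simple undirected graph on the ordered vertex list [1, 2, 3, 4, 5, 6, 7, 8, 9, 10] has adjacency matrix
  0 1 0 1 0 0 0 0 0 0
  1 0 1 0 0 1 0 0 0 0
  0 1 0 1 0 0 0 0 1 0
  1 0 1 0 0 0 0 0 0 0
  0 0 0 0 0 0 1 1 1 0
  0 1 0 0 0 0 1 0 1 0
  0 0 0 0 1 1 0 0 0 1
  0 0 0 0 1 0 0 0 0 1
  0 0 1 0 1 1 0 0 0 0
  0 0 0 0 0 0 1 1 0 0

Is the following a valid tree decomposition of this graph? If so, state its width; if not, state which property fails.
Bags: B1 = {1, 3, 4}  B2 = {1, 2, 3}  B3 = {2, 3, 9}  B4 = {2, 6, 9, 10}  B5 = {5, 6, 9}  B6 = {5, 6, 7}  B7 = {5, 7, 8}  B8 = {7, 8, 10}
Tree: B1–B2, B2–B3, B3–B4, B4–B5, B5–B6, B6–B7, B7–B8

A tree decomposition must satisfy three properties: every vertex lies in some bag; for every edge, both endpoints lie together in some bag; and for every vertex, the bags containing it form a connected subtree. Here bags containing vertex 10 are not connected in the tree, so the decomposition is invalid.

No — bags containing vertex 10 are not connected in the tree.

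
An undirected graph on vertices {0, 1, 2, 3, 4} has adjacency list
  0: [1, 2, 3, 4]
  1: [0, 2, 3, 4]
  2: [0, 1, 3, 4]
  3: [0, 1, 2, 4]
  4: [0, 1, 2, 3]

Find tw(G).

4

A width-4 tree decomposition is:
Bags: B1 = {0, 1, 2, 3, 4}
Tree: (single bag)
A single bag containing all 5 vertices is trivially a valid decomposition of width 4. Conversely, {0, 1, 2, 3, 4} is a clique of size 5, and the vertices of any clique must share a bag in every tree decomposition; so some bag has ≥ 5 vertices and tw(G) ≥ 4. The upper and lower bounds meet at 4, so that is the treewidth.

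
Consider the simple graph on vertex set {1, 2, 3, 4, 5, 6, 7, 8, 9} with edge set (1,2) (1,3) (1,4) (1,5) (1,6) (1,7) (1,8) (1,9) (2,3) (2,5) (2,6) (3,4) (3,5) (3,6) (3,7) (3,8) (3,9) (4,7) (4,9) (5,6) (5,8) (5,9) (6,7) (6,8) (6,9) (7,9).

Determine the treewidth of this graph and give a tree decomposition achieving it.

Treewidth 4.
One such decomposition:
Bags: B1 = {1, 3, 5, 6, 9}  B2 = {1, 3, 6, 7, 9}  B3 = {1, 3, 4, 7, 9}  B4 = {1, 3, 5, 6, 8}  B5 = {1, 2, 3, 5, 6}
Tree: B1–B2, B2–B3, B1–B4, B1–B5

The largest bag has 5 vertices, giving width 4; this decomposition certifies tw(G) ≤ 4. Conversely, {1, 3, 4, 7, 9} is a clique of size 5, and the vertices of any clique must share a bag in every tree decomposition; so some bag has ≥ 5 vertices and tw(G) ≥ 4. The upper and lower bounds meet at 4, so that is the treewidth.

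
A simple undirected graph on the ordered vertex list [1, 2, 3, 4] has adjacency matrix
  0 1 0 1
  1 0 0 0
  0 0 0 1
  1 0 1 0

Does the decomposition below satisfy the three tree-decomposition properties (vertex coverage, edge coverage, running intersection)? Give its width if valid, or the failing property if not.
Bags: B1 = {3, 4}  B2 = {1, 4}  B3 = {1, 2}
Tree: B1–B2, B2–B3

Yes; width 1.

Checking the three conditions: (i) the bags cover all of {1, 2, 3, 4}; (ii) for each edge, some bag contains both endpoints; (iii) the bags containing any fixed vertex form a subtree. All hold, so the decomposition is valid with width 2 − 1 = 1.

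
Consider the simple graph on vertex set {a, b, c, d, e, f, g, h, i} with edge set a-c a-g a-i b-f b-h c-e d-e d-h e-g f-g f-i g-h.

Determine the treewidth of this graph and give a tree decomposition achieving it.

Treewidth 3.
One optimal decomposition is:
Bags: B1 = {a, c, f, i}  B2 = {a, c, f, g}  B3 = {c, e, f, g}  B4 = {b, e, f, g}  B5 = {b, e, g, h}  B6 = {b, d, e, h}
Tree: B1–B2, B2–B3, B3–B4, B4–B5, B5–B6

Each bag holds 4 vertices, so the decomposition has width 3, which upper-bounds the treewidth. For the lower bound: the 4 vertex sets {a,c,i}, {f}, {g}, {b,d,e,h} are disjoint, each induces a connected subgraph, and every pair is joined by at least one edge of G. Contracting each set to a single vertex therefore yields K_{4} as a minor, and since treewidth is minor-monotone, tw(G) ≥ tw(K_{4}) = 3. Therefore the treewidth is 3.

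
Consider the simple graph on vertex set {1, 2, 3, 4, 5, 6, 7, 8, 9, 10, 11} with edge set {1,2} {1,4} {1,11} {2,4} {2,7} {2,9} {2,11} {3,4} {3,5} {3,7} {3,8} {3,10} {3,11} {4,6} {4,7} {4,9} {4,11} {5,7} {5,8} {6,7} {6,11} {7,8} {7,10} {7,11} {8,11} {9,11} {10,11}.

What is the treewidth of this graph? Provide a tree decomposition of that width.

Every bag has size at most 4, so the width is 4 − 1 = 3 and tw(G) ≤ 3. For the lower bound, the 4 vertices {3, 7, 8, 11} are pairwise adjacent, and any tree decomposition puts a clique entirely inside one bag — forcing width ≥ 3. Combining the bounds, tw(G) = 3.

Treewidth 3.
One such decomposition:
Bags: B1 = {2, 4, 7, 11}  B2 = {3, 4, 7, 11}  B3 = {3, 7, 8, 11}  B4 = {1, 2, 4, 11}  B5 = {4, 6, 7, 11}  B6 = {3, 7, 10, 11}  B7 = {3, 5, 7, 8}  B8 = {2, 4, 9, 11}
Tree: B1–B2, B2–B3, B1–B4, B2–B5, B2–B6, B3–B7, B4–B8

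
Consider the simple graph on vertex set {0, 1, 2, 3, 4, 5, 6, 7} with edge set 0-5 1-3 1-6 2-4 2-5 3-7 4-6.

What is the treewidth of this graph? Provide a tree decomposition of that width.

Treewidth 1.
One optimal decomposition is:
Bags: B1 = {0, 5}  B2 = {2, 5}  B3 = {2, 4}  B4 = {4, 6}  B5 = {1, 6}  B6 = {1, 3}  B7 = {3, 7}
Tree: B1–B2, B2–B3, B3–B4, B4–B5, B5–B6, B6–B7

Each bag holds 2 vertices, so the decomposition has width 1, which upper-bounds the treewidth. Since G has at least one edge (e.g. 0–5), it is not an edgeless graph, so tw(G) ≥ 1. Therefore the treewidth is 1.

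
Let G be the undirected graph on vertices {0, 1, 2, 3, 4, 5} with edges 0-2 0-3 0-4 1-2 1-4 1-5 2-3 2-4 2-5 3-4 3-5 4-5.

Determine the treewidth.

A width-3 tree decomposition is:
Bags: B1 = {1, 2, 4, 5}  B2 = {2, 3, 4, 5}  B3 = {0, 2, 3, 4}
Tree: B1–B2, B2–B3
Each bag holds 4 vertices, so the decomposition has width 3, which upper-bounds the treewidth. Conversely, {1, 2, 4, 5} is a clique of size 4, and the vertices of any clique must share a bag in every tree decomposition; so some bag has ≥ 4 vertices and tw(G) ≥ 3. Combining the bounds, tw(G) = 3.

3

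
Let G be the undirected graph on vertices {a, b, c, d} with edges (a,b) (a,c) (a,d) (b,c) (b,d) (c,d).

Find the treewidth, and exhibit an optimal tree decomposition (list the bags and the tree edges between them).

With just one bag of size 4, the width is 4 − 1 = 3, so tw(G) ≤ 3. For the lower bound, the 4 vertices {a, b, c, d} are pairwise adjacent, and any tree decomposition puts a clique entirely inside one bag — forcing width ≥ 3. Combining the bounds, tw(G) = 3.

Treewidth 3.
Bags: B1 = {a, b, c, d}
Tree: (single bag)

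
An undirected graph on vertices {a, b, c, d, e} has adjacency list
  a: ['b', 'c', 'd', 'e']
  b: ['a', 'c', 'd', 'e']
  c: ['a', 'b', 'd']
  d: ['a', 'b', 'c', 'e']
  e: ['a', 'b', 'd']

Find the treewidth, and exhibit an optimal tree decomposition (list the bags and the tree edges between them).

Treewidth 3.
One such decomposition:
Bags: B1 = {a, b, c, d}  B2 = {a, b, d, e}
Tree: B1–B2

The largest bag has 4 vertices, giving width 3; this decomposition certifies tw(G) ≤ 3. For the lower bound, the 4 vertices {a, b, d, e} are pairwise adjacent, and any tree decomposition puts a clique entirely inside one bag — forcing width ≥ 3. Combining the bounds, tw(G) = 3.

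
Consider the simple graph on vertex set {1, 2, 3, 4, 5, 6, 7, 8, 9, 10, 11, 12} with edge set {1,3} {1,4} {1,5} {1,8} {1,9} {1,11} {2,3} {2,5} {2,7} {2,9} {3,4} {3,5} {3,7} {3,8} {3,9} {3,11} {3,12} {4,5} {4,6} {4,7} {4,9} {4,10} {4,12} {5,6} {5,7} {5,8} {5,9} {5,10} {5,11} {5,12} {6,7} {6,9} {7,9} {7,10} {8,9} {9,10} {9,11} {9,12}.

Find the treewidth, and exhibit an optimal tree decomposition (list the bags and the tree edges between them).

Treewidth 4.
One optimal decomposition is:
Bags: B1 = {2, 3, 5, 7, 9}  B2 = {3, 4, 5, 7, 9}  B3 = {1, 3, 4, 5, 9}  B4 = {1, 3, 5, 9, 11}  B5 = {1, 3, 5, 8, 9}  B6 = {3, 4, 5, 9, 12}  B7 = {4, 5, 7, 9, 10}  B8 = {4, 5, 6, 7, 9}
Tree: B1–B2, B2–B3, B3–B4, B4–B5, B3–B6, B2–B7, B2–B8

Each bag holds 5 vertices, so the decomposition has width 4, which upper-bounds the treewidth. On the other hand G contains the 5-clique {4, 5, 7, 9, 10}. A clique must lie in a single bag of any decomposition, so no decomposition can have width below 4. Therefore the treewidth is 4.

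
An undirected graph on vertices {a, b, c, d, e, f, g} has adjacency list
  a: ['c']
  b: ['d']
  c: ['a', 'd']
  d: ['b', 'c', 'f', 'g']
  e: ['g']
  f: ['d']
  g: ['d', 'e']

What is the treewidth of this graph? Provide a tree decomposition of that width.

Treewidth 1.
One such decomposition:
Bags: B1 = {c, d}  B2 = {d, f}  B3 = {d, g}  B4 = {a, c}  B5 = {e, g}  B6 = {b, d}
Tree: B1–B2, B1–B3, B1–B4, B3–B5, B1–B6

Every bag has size at most 2, so the width is 2 − 1 = 1 and tw(G) ≤ 1. Any graph with an edge has treewidth ≥ 1, and G has the edge d–c. Combining the bounds, tw(G) = 1.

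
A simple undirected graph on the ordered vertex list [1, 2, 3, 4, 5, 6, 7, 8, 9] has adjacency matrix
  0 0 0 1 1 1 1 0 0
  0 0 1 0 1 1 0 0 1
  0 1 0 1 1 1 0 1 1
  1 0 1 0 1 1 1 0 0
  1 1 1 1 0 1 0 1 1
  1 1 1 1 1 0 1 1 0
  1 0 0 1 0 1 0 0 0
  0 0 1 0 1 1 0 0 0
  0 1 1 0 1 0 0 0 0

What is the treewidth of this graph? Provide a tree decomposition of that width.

Treewidth 3.
Bags: B1 = {3, 4, 5, 6}  B2 = {1, 4, 5, 6}  B3 = {3, 5, 6, 8}  B4 = {1, 4, 6, 7}  B5 = {2, 3, 5, 6}  B6 = {2, 3, 5, 9}
Tree: B1–B2, B1–B3, B2–B4, B3–B5, B5–B6

Every bag has size at most 4, so the width is 4 − 1 = 3 and tw(G) ≤ 3. Conversely, {1, 4, 5, 6} is a clique of size 4, and the vertices of any clique must share a bag in every tree decomposition; so some bag has ≥ 4 vertices and tw(G) ≥ 3. The upper and lower bounds meet at 3, so that is the treewidth.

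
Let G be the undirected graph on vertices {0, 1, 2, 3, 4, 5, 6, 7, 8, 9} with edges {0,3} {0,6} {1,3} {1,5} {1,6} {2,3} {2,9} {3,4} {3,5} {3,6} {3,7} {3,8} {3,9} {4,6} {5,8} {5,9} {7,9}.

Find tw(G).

A width-2 tree decomposition is:
Bags: B1 = {1, 3, 6}  B2 = {0, 3, 6}  B3 = {1, 3, 5}  B4 = {3, 5, 9}  B5 = {2, 3, 9}  B6 = {3, 7, 9}  B7 = {3, 5, 8}  B8 = {3, 4, 6}
Tree: B1–B2, B1–B3, B3–B4, B4–B5, B4–B6, B4–B7, B1–B8
Each bag holds 3 vertices, so the decomposition has width 2, which upper-bounds the treewidth. On the other hand G contains the 3-clique {0, 3, 6}. A clique must lie in a single bag of any decomposition, so no decomposition can have width below 2. Combining the bounds, tw(G) = 2.

2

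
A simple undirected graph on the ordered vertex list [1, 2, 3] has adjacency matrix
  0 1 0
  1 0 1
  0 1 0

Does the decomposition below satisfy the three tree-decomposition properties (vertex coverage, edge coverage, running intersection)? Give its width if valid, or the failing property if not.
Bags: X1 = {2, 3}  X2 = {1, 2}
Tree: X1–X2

Yes; width 1.

Checking the three conditions: (i) the bags cover all of {1, 2, 3}; (ii) for each edge, some bag contains both endpoints; (iii) the bags containing any fixed vertex form a subtree. All hold, so the decomposition is valid with width 2 − 1 = 1.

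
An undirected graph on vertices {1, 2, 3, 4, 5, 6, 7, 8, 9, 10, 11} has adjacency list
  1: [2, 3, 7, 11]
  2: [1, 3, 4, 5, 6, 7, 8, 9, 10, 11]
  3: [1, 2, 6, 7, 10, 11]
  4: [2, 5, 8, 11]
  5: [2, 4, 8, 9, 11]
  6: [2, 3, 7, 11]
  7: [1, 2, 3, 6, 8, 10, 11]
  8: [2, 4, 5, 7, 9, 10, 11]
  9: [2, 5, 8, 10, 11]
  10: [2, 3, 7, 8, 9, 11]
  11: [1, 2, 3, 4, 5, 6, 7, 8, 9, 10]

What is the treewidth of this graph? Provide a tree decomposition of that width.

Each bag holds 5 vertices, so the decomposition has width 4, which upper-bounds the treewidth. On the other hand G contains the 5-clique {2, 8, 9, 10, 11}. A clique must lie in a single bag of any decomposition, so no decomposition can have width below 4. Hence tw(G) = 4 exactly.

Treewidth 4.
One such decomposition:
Bags: B1 = {1, 2, 3, 7, 11}  B2 = {2, 3, 7, 10, 11}  B3 = {2, 7, 8, 10, 11}  B4 = {2, 8, 9, 10, 11}  B5 = {2, 5, 8, 9, 11}  B6 = {2, 4, 5, 8, 11}  B7 = {2, 3, 6, 7, 11}
Tree: B1–B2, B2–B3, B3–B4, B4–B5, B5–B6, B1–B7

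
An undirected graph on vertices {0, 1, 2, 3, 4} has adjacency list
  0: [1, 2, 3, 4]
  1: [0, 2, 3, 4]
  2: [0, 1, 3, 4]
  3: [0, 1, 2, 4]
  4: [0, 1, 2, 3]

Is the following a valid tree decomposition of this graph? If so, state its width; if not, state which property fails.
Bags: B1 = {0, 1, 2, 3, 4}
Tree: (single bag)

Vertex coverage: the bags together contain {0, 1, 2, 3, 4}, the full vertex set. Edge coverage: each edge of G has both endpoints in at least one bag. Running intersection: for every vertex, the bags containing it form a connected subtree. All three properties hold, so this is a valid tree decomposition of width max|bag| − 1 = 4, and hence tw(G) ≤ 4.

Yes; width 4.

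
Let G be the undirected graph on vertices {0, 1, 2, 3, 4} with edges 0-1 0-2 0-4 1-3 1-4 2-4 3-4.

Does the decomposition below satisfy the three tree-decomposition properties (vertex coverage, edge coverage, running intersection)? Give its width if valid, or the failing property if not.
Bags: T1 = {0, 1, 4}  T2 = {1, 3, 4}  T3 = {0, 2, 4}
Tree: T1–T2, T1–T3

Checking the three conditions: (i) the bags cover all of {0, 1, 2, 3, 4}; (ii) for each edge, some bag contains both endpoints; (iii) the bags containing any fixed vertex form a subtree. All hold, so the decomposition is valid with width 3 − 1 = 2.

Yes; width 2.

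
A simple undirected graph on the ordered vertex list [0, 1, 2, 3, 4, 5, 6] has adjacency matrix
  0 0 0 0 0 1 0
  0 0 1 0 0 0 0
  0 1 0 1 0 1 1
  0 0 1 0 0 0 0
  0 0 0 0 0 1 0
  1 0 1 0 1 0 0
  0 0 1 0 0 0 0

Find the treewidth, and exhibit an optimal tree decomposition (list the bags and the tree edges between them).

The largest bag has 2 vertices, giving width 1; this decomposition certifies tw(G) ≤ 1. Since G has at least one edge (e.g. 2–5), it is not an edgeless graph, so tw(G) ≥ 1. The upper and lower bounds meet at 1, so that is the treewidth.

Treewidth 1.
One optimal decomposition is:
Bags: B1 = {2, 5}  B2 = {2, 3}  B3 = {2, 6}  B4 = {0, 5}  B5 = {1, 2}  B6 = {4, 5}
Tree: B1–B2, B1–B3, B1–B4, B2–B5, B1–B6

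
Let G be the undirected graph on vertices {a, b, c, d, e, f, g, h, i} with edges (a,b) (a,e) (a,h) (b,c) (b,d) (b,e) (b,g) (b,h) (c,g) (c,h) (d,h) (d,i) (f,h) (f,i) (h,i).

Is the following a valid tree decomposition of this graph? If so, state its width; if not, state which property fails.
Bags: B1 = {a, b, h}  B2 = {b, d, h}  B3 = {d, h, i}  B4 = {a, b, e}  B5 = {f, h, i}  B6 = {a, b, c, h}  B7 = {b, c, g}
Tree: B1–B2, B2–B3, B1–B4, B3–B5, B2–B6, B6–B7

No — bags containing vertex a are not connected in the tree.

A tree decomposition must satisfy three properties: every vertex lies in some bag; for every edge, both endpoints lie together in some bag; and for every vertex, the bags containing it form a connected subtree. Here bags containing vertex a are not connected in the tree, so the decomposition is invalid.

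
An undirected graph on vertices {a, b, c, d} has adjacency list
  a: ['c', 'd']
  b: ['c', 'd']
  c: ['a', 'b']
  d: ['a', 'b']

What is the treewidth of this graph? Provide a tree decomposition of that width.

Each bag holds 3 vertices, so the decomposition has width 2, which upper-bounds the treewidth. The edges b–c–a–d–b form a cycle, so G is not a tree and its treewidth is at least 2. Hence tw(G) = 2 exactly.

Treewidth 2.
One optimal decomposition is:
Bags: B1 = {a, b, c}  B2 = {a, b, d}
Tree: B1–B2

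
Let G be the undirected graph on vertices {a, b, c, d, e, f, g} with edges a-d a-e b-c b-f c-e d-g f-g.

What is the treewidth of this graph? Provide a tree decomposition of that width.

Treewidth 2.
One optimal decomposition is:
Bags: B1 = {a, d, g}  B2 = {a, e, g}  B3 = {c, e, g}  B4 = {b, c, g}  B5 = {b, f, g}
Tree: B1–B2, B2–B3, B3–B4, B4–B5

The largest bag has 3 vertices, giving width 2; this decomposition certifies tw(G) ≤ 2. The edges g–d–a–e–c–b–f–g form a cycle, so G is not a tree and its treewidth is at least 2. Hence tw(G) = 2 exactly.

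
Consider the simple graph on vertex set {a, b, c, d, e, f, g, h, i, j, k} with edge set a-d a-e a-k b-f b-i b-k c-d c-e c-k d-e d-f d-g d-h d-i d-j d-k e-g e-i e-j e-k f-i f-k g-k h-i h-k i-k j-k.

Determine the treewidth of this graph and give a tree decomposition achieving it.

Treewidth 3.
One such decomposition:
Bags: B1 = {d, e, i, k}  B2 = {d, e, j, k}  B3 = {d, e, g, k}  B4 = {d, f, i, k}  B5 = {b, f, i, k}  B6 = {d, h, i, k}  B7 = {c, d, e, k}  B8 = {a, d, e, k}
Tree: B1–B2, B2–B3, B1–B4, B4–B5, B4–B6, B1–B7, B1–B8

The largest bag has 4 vertices, giving width 3; this decomposition certifies tw(G) ≤ 3. Conversely, {d, e, g, k} is a clique of size 4, and the vertices of any clique must share a bag in every tree decomposition; so some bag has ≥ 4 vertices and tw(G) ≥ 3. The upper and lower bounds meet at 3, so that is the treewidth.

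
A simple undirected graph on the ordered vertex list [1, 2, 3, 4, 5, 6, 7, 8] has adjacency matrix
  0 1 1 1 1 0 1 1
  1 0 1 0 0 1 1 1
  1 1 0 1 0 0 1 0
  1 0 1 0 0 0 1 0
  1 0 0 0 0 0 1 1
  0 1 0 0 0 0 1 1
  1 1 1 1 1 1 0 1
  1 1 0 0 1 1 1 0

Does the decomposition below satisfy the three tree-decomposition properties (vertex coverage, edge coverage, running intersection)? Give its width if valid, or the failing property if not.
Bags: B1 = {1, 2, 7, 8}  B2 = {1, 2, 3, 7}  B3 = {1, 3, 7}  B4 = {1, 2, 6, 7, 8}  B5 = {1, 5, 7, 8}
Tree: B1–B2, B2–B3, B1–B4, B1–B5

No — vertex 4 appears in no bag.

A tree decomposition must satisfy three properties: every vertex lies in some bag; for every edge, both endpoints lie together in some bag; and for every vertex, the bags containing it form a connected subtree. Here vertex 4 appears in no bag, so the decomposition is invalid.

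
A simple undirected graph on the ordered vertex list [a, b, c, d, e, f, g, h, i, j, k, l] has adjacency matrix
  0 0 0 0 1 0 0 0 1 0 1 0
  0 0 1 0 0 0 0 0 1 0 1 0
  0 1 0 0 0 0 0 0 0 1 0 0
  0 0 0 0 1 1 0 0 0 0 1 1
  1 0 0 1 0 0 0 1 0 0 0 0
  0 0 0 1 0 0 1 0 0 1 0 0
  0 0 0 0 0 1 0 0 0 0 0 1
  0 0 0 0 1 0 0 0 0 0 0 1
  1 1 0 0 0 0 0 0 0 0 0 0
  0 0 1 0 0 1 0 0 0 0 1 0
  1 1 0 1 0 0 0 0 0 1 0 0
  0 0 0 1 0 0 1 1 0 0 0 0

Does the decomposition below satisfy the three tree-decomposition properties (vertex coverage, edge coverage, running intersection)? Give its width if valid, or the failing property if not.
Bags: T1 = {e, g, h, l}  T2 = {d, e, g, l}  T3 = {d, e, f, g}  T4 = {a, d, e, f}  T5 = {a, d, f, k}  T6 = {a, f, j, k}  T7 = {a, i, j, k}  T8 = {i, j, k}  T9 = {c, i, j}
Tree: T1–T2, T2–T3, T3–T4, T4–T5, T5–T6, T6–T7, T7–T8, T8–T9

A tree decomposition must satisfy three properties: every vertex lies in some bag; for every edge, both endpoints lie together in some bag; and for every vertex, the bags containing it form a connected subtree. Here vertex b appears in no bag, so the decomposition is invalid.

No — vertex b appears in no bag.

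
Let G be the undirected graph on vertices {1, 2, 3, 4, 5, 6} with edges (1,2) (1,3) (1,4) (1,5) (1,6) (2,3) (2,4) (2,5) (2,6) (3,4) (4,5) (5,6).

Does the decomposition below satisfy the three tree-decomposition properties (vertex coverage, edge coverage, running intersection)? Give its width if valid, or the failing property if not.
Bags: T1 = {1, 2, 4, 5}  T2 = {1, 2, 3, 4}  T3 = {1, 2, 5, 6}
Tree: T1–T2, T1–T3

Yes; width 3.

Every vertex of G appears in some bag (union = {1, 2, 3, 4, 5, 6}); every edge is covered by a bag; and for each vertex v the set of bags containing v is connected in the bag tree. The decomposition is therefore valid. The largest bag has 4 vertices, so the width is 3.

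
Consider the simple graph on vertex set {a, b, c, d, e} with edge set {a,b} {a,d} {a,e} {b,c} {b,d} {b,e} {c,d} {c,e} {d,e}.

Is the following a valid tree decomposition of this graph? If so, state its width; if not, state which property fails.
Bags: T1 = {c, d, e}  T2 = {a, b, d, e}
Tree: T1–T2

A tree decomposition must satisfy three properties: every vertex lies in some bag; for every edge, both endpoints lie together in some bag; and for every vertex, the bags containing it form a connected subtree. Here edge (b,c) lies in no bag, so the decomposition is invalid.

No — edge (b,c) lies in no bag.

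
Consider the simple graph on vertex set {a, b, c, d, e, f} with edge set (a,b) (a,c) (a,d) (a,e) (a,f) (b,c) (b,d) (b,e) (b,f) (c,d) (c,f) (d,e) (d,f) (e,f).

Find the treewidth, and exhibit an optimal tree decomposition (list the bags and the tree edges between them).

Every bag has size at most 5, so the width is 5 − 1 = 4 and tw(G) ≤ 4. On the other hand G contains the 5-clique {a, b, d, e, f}. A clique must lie in a single bag of any decomposition, so no decomposition can have width below 4. The upper and lower bounds meet at 4, so that is the treewidth.

Treewidth 4.
Bags: B1 = {a, b, d, e, f}  B2 = {a, b, c, d, f}
Tree: B1–B2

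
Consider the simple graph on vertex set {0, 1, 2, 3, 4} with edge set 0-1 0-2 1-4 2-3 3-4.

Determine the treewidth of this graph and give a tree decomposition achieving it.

The largest bag has 3 vertices, giving width 2; this decomposition certifies tw(G) ≤ 2. Since 1–0–2–3–4–1 is a cycle in G, G is not acyclic. Forests are exactly the graphs of treewidth ≤ 1, so tw(G) ≥ 2. The upper and lower bounds meet at 2, so that is the treewidth.

Treewidth 2.
One optimal decomposition is:
Bags: B1 = {0, 1, 2}  B2 = {1, 2, 3}  B3 = {1, 3, 4}
Tree: B1–B2, B2–B3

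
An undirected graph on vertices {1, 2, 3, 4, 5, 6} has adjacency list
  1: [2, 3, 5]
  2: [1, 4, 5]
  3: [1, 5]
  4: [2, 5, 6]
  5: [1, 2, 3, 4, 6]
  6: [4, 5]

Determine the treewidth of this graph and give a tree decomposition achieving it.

Treewidth 2.
One optimal decomposition is:
Bags: B1 = {2, 4, 5}  B2 = {4, 5, 6}  B3 = {1, 2, 5}  B4 = {1, 3, 5}
Tree: B1–B2, B1–B3, B3–B4

The largest bag has 3 vertices, giving width 2; this decomposition certifies tw(G) ≤ 2. For the lower bound, the 3 vertices {1, 2, 5} are pairwise adjacent, and any tree decomposition puts a clique entirely inside one bag — forcing width ≥ 2. Therefore the treewidth is 2.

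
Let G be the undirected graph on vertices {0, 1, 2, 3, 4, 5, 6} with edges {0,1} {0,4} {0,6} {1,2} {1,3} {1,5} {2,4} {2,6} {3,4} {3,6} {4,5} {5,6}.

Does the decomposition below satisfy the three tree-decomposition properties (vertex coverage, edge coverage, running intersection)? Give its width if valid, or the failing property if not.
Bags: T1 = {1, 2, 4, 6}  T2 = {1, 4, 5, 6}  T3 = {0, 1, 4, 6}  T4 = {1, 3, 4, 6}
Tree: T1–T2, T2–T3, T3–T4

Yes; width 3.

Every vertex of G appears in some bag (union = {0, 1, 2, 3, 4, 5, 6}); every edge is covered by a bag; and for each vertex v the set of bags containing v is connected in the bag tree. The decomposition is therefore valid. The largest bag has 4 vertices, so the width is 3.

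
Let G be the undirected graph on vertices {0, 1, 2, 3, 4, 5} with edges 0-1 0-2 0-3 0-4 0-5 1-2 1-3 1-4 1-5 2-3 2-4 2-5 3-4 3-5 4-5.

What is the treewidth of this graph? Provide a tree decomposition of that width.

Treewidth 5.
One such decomposition:
Bags: B1 = {0, 1, 2, 3, 4, 5}
Tree: (single bag)

A single bag containing all 6 vertices is trivially a valid decomposition of width 5. On the other hand G contains the 6-clique {0, 1, 2, 3, 4, 5}. A clique must lie in a single bag of any decomposition, so no decomposition can have width below 5. Therefore the treewidth is 5.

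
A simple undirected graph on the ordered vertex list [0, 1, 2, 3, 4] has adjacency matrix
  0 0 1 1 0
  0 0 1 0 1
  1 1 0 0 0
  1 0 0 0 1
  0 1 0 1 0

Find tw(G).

A width-2 tree decomposition is:
Bags: B1 = {0, 3, 4}  B2 = {0, 1, 4}  B3 = {0, 1, 2}
Tree: B1–B2, B2–B3
The largest bag has 3 vertices, giving width 2; this decomposition certifies tw(G) ≤ 2. Since 0–3–4–1–2–0 is a cycle in G, G is not acyclic. Forests are exactly the graphs of treewidth ≤ 1, so tw(G) ≥ 2. Combining the bounds, tw(G) = 2.

2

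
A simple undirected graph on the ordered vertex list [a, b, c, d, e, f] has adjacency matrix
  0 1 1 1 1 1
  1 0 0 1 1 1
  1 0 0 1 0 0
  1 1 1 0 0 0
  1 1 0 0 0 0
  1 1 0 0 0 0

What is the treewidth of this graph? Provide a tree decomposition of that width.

Treewidth 2.
One optimal decomposition is:
Bags: B1 = {a, b, d}  B2 = {a, b, f}  B3 = {a, c, d}  B4 = {a, b, e}
Tree: B1–B2, B1–B3, B1–B4

Each bag holds 3 vertices, so the decomposition has width 2, which upper-bounds the treewidth. For the lower bound, the 3 vertices {a, c, d} are pairwise adjacent, and any tree decomposition puts a clique entirely inside one bag — forcing width ≥ 2. Hence tw(G) = 2 exactly.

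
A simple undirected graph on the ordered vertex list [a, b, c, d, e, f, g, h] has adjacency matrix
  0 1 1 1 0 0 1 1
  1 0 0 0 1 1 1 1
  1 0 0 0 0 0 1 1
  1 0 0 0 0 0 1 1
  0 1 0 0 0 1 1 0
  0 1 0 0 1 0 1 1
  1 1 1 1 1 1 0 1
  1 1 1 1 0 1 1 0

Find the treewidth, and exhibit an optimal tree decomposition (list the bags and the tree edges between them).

Treewidth 3.
Bags: B1 = {a, d, g, h}  B2 = {a, c, g, h}  B3 = {a, b, g, h}  B4 = {b, f, g, h}  B5 = {b, e, f, g}
Tree: B1–B2, B1–B3, B3–B4, B4–B5

The largest bag has 4 vertices, giving width 3; this decomposition certifies tw(G) ≤ 3. Conversely, {b, e, f, g} is a clique of size 4, and the vertices of any clique must share a bag in every tree decomposition; so some bag has ≥ 4 vertices and tw(G) ≥ 3. The upper and lower bounds meet at 3, so that is the treewidth.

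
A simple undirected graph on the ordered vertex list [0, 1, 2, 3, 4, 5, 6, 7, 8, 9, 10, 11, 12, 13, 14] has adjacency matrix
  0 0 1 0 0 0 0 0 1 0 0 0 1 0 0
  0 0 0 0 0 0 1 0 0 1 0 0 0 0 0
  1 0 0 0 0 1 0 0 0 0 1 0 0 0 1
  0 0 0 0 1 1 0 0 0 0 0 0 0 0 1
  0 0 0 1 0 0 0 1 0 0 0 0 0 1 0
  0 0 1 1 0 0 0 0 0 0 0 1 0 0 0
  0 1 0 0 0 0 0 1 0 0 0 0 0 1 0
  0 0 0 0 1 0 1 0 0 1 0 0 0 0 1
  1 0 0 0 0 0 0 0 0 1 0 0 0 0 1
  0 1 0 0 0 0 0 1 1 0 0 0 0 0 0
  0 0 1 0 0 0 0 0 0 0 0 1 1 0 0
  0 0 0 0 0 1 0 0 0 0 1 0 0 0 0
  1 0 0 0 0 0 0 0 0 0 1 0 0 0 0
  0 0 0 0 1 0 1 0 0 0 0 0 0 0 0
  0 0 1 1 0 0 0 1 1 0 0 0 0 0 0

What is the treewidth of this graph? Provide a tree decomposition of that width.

The largest bag has 4 vertices, giving width 3; this decomposition certifies tw(G) ≤ 3. For the lower bound: the 4 vertex sets {10,11,12}, {0}, {2}, {3,5,8,14} are disjoint, each induces a connected subgraph, and every pair is joined by at least one edge of G. Contracting each set to a single vertex therefore yields K_{4} as a minor, and since treewidth is minor-monotone, tw(G) ≥ tw(K_{4}) = 3. Combining the bounds, tw(G) = 3.

Treewidth 3.
One such decomposition:
Bags: B1 = {0, 10, 11, 12}  B2 = {0, 2, 10, 11}  B3 = {0, 2, 5, 11}  B4 = {0, 2, 5, 8}  B5 = {2, 5, 8, 14}  B6 = {3, 5, 8, 14}  B7 = {3, 8, 9, 14}  B8 = {3, 7, 9, 14}  B9 = {3, 4, 7, 9}  B10 = {1, 4, 7, 9}  B11 = {1, 4, 6, 7}  B12 = {1, 4, 6, 13}
Tree: B1–B2, B2–B3, B3–B4, B4–B5, B5–B6, B6–B7, B7–B8, B8–B9, B9–B10, B10–B11, B11–B12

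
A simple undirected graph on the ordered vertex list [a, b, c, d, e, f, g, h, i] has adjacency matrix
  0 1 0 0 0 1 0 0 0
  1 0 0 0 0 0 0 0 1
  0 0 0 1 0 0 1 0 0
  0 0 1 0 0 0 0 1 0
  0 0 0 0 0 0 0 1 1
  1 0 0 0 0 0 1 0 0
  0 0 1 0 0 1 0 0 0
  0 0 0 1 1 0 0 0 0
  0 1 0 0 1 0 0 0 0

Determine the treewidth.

2

A width-2 tree decomposition is:
Bags: B1 = {a, b, i}  B2 = {a, e, i}  B3 = {a, e, h}  B4 = {a, d, h}  B5 = {a, c, d}  B6 = {a, c, g}  B7 = {a, f, g}
Tree: B1–B2, B2–B3, B3–B4, B4–B5, B5–B6, B6–B7
Each bag holds 3 vertices, so the decomposition has width 2, which upper-bounds the treewidth. For the lower bound, G contains the cycle a–b–i–e–h–d–c–g–f–a, so G is not a forest; only forests have treewidth ≤ 1, hence tw(G) ≥ 2. The upper and lower bounds meet at 2, so that is the treewidth.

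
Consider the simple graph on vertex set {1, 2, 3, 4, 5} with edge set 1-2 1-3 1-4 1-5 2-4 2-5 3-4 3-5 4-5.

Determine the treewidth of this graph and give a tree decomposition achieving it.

The largest bag has 4 vertices, giving width 3; this decomposition certifies tw(G) ≤ 3. On the other hand G contains the 4-clique {1, 2, 4, 5}. A clique must lie in a single bag of any decomposition, so no decomposition can have width below 3. The upper and lower bounds meet at 3, so that is the treewidth.

Treewidth 3.
One optimal decomposition is:
Bags: B1 = {1, 2, 4, 5}  B2 = {1, 3, 4, 5}
Tree: B1–B2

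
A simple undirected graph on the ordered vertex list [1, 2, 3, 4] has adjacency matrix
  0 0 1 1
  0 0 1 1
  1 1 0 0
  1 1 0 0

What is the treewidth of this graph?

A width-2 tree decomposition is:
Bags: B1 = {1, 2, 3}  B2 = {1, 2, 4}
Tree: B1–B2
Every bag has size at most 3, so the width is 3 − 1 = 2 and tw(G) ≤ 2. For the lower bound, G contains the cycle 2–3–1–4–2, so G is not a forest; only forests have treewidth ≤ 1, hence tw(G) ≥ 2. Combining the bounds, tw(G) = 2.

2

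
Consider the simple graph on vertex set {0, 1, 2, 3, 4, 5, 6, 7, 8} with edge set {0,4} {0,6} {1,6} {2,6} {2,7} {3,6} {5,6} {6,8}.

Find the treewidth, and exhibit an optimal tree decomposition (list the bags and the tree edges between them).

Treewidth 1.
One such decomposition:
Bags: B1 = {3, 6}  B2 = {2, 6}  B3 = {0, 6}  B4 = {6, 8}  B5 = {5, 6}  B6 = {2, 7}  B7 = {0, 4}  B8 = {1, 6}
Tree: B1–B2, B1–B3, B2–B4, B4–B5, B2–B6, B3–B7, B3–B8

The largest bag has 2 vertices, giving width 1; this decomposition certifies tw(G) ≤ 1. Since G has at least one edge (e.g. 6–3), it is not an edgeless graph, so tw(G) ≥ 1. Therefore the treewidth is 1.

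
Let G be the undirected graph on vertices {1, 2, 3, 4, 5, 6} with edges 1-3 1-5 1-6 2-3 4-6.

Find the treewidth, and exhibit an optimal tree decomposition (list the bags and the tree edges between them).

Every bag has size at most 2, so the width is 2 − 1 = 1 and tw(G) ≤ 1. Since G has at least one edge (e.g. 1–5), it is not an edgeless graph, so tw(G) ≥ 1. Combining the bounds, tw(G) = 1.

Treewidth 1.
One such decomposition:
Bags: B1 = {1, 5}  B2 = {1, 3}  B3 = {1, 6}  B4 = {2, 3}  B5 = {4, 6}
Tree: B1–B2, B1–B3, B2–B4, B3–B5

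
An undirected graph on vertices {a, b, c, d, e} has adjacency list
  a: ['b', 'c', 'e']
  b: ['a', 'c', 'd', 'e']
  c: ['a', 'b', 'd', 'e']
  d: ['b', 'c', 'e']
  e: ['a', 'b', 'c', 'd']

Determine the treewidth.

A width-3 tree decomposition is:
Bags: B1 = {b, c, d, e}  B2 = {a, b, c, e}
Tree: B1–B2
Every bag has size at most 4, so the width is 4 − 1 = 3 and tw(G) ≤ 3. On the other hand G contains the 4-clique {b, c, d, e}. A clique must lie in a single bag of any decomposition, so no decomposition can have width below 3. Therefore the treewidth is 3.

3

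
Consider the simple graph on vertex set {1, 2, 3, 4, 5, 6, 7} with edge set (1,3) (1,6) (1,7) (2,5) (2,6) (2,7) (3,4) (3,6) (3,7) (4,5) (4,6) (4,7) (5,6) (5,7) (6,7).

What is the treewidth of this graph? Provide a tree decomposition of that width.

Treewidth 3.
One such decomposition:
Bags: B1 = {3, 4, 6, 7}  B2 = {1, 3, 6, 7}  B3 = {4, 5, 6, 7}  B4 = {2, 5, 6, 7}
Tree: B1–B2, B1–B3, B3–B4

Every bag has size at most 4, so the width is 4 − 1 = 3 and tw(G) ≤ 3. On the other hand G contains the 4-clique {2, 5, 6, 7}. A clique must lie in a single bag of any decomposition, so no decomposition can have width below 3. Hence tw(G) = 3 exactly.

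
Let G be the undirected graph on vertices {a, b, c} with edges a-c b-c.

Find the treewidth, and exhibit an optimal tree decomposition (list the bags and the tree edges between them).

Every bag has size at most 2, so the width is 2 − 1 = 1 and tw(G) ≤ 1. Any graph with an edge has treewidth ≥ 1, and G has the edge c–a. Hence tw(G) = 1 exactly.

Treewidth 1.
One optimal decomposition is:
Bags: B1 = {a, c}  B2 = {b, c}
Tree: B1–B2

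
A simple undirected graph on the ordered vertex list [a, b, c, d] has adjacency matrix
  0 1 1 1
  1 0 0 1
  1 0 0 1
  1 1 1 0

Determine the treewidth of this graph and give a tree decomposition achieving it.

Treewidth 2.
One optimal decomposition is:
Bags: B1 = {a, c, d}  B2 = {a, b, d}
Tree: B1–B2

Every bag has size at most 3, so the width is 3 − 1 = 2 and tw(G) ≤ 2. For the lower bound, the 3 vertices {a, c, d} are pairwise adjacent, and any tree decomposition puts a clique entirely inside one bag — forcing width ≥ 2. Therefore the treewidth is 2.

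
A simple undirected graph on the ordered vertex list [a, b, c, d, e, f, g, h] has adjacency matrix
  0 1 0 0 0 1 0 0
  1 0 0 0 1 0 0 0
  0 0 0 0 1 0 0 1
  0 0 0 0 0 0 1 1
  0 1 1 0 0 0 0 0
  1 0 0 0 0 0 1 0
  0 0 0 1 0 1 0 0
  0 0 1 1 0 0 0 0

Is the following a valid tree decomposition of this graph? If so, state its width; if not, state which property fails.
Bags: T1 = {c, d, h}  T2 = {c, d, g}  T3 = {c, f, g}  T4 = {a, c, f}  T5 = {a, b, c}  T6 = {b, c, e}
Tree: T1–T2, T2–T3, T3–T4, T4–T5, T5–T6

Yes; width 2.

Every vertex of G appears in some bag (union = {a, b, c, d, e, f, g, h}); every edge is covered by a bag; and for each vertex v the set of bags containing v is connected in the bag tree. The decomposition is therefore valid. The largest bag has 3 vertices, so the width is 2.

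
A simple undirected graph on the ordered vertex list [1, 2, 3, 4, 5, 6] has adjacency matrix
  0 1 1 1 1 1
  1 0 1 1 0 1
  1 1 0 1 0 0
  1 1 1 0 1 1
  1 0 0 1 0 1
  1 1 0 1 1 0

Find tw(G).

3

A width-3 tree decomposition is:
Bags: B1 = {1, 2, 4, 6}  B2 = {1, 2, 3, 4}  B3 = {1, 4, 5, 6}
Tree: B1–B2, B1–B3
The largest bag has 4 vertices, giving width 3; this decomposition certifies tw(G) ≤ 3. On the other hand G contains the 4-clique {1, 2, 3, 4}. A clique must lie in a single bag of any decomposition, so no decomposition can have width below 3. Therefore the treewidth is 3.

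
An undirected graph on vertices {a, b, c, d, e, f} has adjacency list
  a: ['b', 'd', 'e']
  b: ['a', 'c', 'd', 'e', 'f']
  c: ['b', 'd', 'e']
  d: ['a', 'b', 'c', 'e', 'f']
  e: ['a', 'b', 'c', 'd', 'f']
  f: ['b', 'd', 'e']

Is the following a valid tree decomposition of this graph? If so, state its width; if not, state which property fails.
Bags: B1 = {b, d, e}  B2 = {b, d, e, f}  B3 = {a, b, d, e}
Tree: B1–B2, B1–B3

A tree decomposition must satisfy three properties: every vertex lies in some bag; for every edge, both endpoints lie together in some bag; and for every vertex, the bags containing it form a connected subtree. Here vertex c appears in no bag, so the decomposition is invalid.

No — vertex c appears in no bag.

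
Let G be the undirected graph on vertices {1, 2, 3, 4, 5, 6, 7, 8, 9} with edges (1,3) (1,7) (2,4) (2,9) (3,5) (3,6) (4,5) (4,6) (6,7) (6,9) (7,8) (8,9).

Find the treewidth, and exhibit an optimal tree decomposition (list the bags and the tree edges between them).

Treewidth 3.
Bags: B1 = {2, 7, 8, 9}  B2 = {2, 6, 7, 9}  B3 = {2, 4, 6, 7}  B4 = {1, 4, 6, 7}  B5 = {1, 3, 4, 6}  B6 = {1, 3, 4, 5}
Tree: B1–B2, B2–B3, B3–B4, B4–B5, B5–B6

Each bag holds 4 vertices, so the decomposition has width 3, which upper-bounds the treewidth. For the lower bound: the 4 vertex sets {2,8,9}, {7}, {6}, {1,3,4,5} are disjoint, each induces a connected subgraph, and every pair is joined by at least one edge of G. Contracting each set to a single vertex therefore yields K_{4} as a minor, and since treewidth is minor-monotone, tw(G) ≥ tw(K_{4}) = 3. Combining the bounds, tw(G) = 3.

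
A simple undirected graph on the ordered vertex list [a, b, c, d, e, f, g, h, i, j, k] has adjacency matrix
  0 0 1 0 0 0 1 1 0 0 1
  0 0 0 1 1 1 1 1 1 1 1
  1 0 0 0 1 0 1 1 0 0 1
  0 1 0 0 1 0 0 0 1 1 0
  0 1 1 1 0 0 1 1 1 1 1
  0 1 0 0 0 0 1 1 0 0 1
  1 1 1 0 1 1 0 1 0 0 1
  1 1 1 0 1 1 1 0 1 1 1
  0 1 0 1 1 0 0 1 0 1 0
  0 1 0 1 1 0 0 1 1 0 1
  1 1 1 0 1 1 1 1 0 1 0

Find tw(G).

4

A width-4 tree decomposition is:
Bags: B1 = {b, e, g, h, k}  B2 = {c, e, g, h, k}  B3 = {b, e, h, j, k}  B4 = {b, e, h, i, j}  B5 = {a, c, g, h, k}  B6 = {b, f, g, h, k}  B7 = {b, d, e, i, j}
Tree: B1–B2, B1–B3, B3–B4, B2–B5, B1–B6, B4–B7
Every bag has size at most 5, so the width is 5 − 1 = 4 and tw(G) ≤ 4. For the lower bound, the 5 vertices {b, d, e, i, j} are pairwise adjacent, and any tree decomposition puts a clique entirely inside one bag — forcing width ≥ 4. The upper and lower bounds meet at 4, so that is the treewidth.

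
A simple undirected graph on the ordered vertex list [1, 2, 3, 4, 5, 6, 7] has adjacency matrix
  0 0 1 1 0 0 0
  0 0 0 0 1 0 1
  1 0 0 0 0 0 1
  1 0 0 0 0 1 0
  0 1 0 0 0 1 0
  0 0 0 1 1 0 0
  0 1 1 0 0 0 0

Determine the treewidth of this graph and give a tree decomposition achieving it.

Treewidth 2.
Bags: B1 = {2, 3, 7}  B2 = {1, 2, 3}  B3 = {1, 2, 4}  B4 = {2, 4, 6}  B5 = {2, 5, 6}
Tree: B1–B2, B2–B3, B3–B4, B4–B5

The largest bag has 3 vertices, giving width 2; this decomposition certifies tw(G) ≤ 2. The edges 2–7–3–1–4–6–5–2 form a cycle, so G is not a tree and its treewidth is at least 2. Therefore the treewidth is 2.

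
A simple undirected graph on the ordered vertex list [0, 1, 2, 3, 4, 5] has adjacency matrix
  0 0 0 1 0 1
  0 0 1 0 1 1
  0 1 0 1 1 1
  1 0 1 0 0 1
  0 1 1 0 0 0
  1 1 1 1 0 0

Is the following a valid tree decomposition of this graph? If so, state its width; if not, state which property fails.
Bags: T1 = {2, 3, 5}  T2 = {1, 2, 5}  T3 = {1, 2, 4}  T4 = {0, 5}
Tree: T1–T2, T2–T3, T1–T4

A tree decomposition must satisfy three properties: every vertex lies in some bag; for every edge, both endpoints lie together in some bag; and for every vertex, the bags containing it form a connected subtree. Here edge (3,0) lies in no bag, so the decomposition is invalid.

No — edge (3,0) lies in no bag.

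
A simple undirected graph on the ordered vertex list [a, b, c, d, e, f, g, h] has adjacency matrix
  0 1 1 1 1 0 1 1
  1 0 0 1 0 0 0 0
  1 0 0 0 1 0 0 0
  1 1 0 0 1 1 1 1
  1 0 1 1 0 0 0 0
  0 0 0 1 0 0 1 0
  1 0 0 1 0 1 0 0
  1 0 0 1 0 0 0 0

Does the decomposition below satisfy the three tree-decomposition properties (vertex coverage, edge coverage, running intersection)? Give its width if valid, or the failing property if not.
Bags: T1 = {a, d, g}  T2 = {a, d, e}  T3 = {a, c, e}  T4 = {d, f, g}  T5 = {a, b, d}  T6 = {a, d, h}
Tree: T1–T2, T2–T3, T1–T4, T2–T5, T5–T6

Yes; width 2.

Vertex coverage: the bags together contain {a, b, c, d, e, f, g, h}, the full vertex set. Edge coverage: each edge of G has both endpoints in at least one bag. Running intersection: for every vertex, the bags containing it form a connected subtree. All three properties hold, so this is a valid tree decomposition of width max|bag| − 1 = 2, and hence tw(G) ≤ 2.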